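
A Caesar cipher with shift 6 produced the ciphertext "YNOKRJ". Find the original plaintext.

Step 1: Reverse the shift by subtracting 6 from each letter position.
  Y (position 24) -> position (24-6) mod 26 = 18 -> S
  N (position 13) -> position (13-6) mod 26 = 7 -> H
  O (position 14) -> position (14-6) mod 26 = 8 -> I
  K (position 10) -> position (10-6) mod 26 = 4 -> E
  R (position 17) -> position (17-6) mod 26 = 11 -> L
  J (position 9) -> position (9-6) mod 26 = 3 -> D
Decrypted message: SHIELD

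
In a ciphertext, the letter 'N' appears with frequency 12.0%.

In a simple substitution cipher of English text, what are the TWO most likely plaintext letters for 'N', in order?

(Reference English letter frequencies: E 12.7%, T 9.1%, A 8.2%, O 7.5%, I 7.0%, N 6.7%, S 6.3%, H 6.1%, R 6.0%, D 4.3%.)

Step 1: Observed frequency of 'N' is 12.0%.
Step 2: Compute distances to each reference frequency and sort:
  E (12.7%): difference = 0.7% <-- BEST
  T (9.1%): difference = 2.9% <-- RUNNER-UP
  A (8.2%): difference = 3.8%
  O (7.5%): difference = 4.5%
  I (7.0%): difference = 5.0%
Step 3: Most likely is 'E' (12.7%, diff 0.7%); second most likely is 'T' (9.1%, diff 2.9%).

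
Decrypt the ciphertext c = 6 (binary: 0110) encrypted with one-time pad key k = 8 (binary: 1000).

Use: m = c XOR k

Step 1: XOR ciphertext with key:
  Ciphertext: 0110
  Key:        1000
  XOR:        1110
Step 2: Plaintext = 1110 = 14 in decimal.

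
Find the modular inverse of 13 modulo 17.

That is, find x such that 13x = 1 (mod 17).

Step 1: We need x such that 13 * x = 1 (mod 17).
Step 2: Using the extended Euclidean algorithm or trial:
  13 * 4 = 52 = 3 * 17 + 1.
Step 3: Since 52 mod 17 = 1, the inverse is x = 4.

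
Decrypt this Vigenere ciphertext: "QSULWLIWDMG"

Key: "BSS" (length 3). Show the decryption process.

Step 1: Key 'BSS' has length 3. Extended key: BSSBSSBSSBS
Step 2: Decrypt each position:
  Q(16) - B(1) = 15 = P
  S(18) - S(18) = 0 = A
  U(20) - S(18) = 2 = C
  L(11) - B(1) = 10 = K
  W(22) - S(18) = 4 = E
  L(11) - S(18) = 19 = T
  I(8) - B(1) = 7 = H
  W(22) - S(18) = 4 = E
  D(3) - S(18) = 11 = L
  M(12) - B(1) = 11 = L
  G(6) - S(18) = 14 = O
Plaintext: PACKETHELLO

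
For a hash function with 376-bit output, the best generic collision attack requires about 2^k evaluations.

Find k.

Step 1: The hash has a 376-bit output.
Step 2: Collision resistance means it should be infeasible to find any x != y with h(x) = h(y).
By the birthday bound, a generic collision search succeeds after about sqrt(2^376) = 2^(376/2) = 2^188 evaluations.
Step 3: Security level = 188 bits.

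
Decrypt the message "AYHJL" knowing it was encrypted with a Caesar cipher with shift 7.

Step 1: Reverse the shift by subtracting 7 from each letter position.
  A (position 0) -> position (0-7) mod 26 = 19 -> T
  Y (position 24) -> position (24-7) mod 26 = 17 -> R
  H (position 7) -> position (7-7) mod 26 = 0 -> A
  J (position 9) -> position (9-7) mod 26 = 2 -> C
  L (position 11) -> position (11-7) mod 26 = 4 -> E
Decrypted message: TRACE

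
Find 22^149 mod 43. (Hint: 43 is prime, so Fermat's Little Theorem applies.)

Step 1: Since 43 is prime, by Fermat's Little Theorem: 22^42 = 1 (mod 43).
Step 2: Reduce exponent: 149 mod 42 = 23.
Step 3: So 22^149 = 22^23 (mod 43).
Step 4: 22^23 mod 43 = 32.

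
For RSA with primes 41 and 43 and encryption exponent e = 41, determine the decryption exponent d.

Step 1: n = 41 * 43 = 1763.
Step 2: phi(n) = 40 * 42 = 1680.
Step 3: Find d such that 41 * d = 1 (mod 1680).
Step 4: d = 41^(-1) mod 1680 = 41.
Verification: 41 * 41 = 1681 = 1 * 1680 + 1.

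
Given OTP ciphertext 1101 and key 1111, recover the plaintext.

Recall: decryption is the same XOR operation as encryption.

Step 1: XOR ciphertext with key:
  Ciphertext: 1101
  Key:        1111
  XOR:        0010
Step 2: Plaintext = 0010 = 2 in decimal.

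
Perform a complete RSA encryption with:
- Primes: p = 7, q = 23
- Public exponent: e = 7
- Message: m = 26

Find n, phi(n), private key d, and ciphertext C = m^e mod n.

Step 1: n = 7 * 23 = 161.
Step 2: phi(n) = (7-1)(23-1) = 6 * 22 = 132.
Step 3: Find d = 7^(-1) mod 132 = 19.
  Verify: 7 * 19 = 133 = 1 (mod 132).
Step 4: C = 26^7 mod 161 = 117.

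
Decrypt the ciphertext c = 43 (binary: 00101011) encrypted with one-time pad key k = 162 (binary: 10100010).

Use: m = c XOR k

Step 1: XOR ciphertext with key:
  Ciphertext: 00101011
  Key:        10100010
  XOR:        10001001
Step 2: Plaintext = 10001001 = 137 in decimal.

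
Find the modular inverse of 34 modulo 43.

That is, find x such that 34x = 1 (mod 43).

Step 1: We need x such that 34 * x = 1 (mod 43).
Step 2: Using the extended Euclidean algorithm or trial:
  34 * 19 = 646 = 15 * 43 + 1.
Step 3: Since 646 mod 43 = 1, the inverse is x = 19.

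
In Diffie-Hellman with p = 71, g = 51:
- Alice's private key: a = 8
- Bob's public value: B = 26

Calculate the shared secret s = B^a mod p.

Step 1: s = B^a mod p = 26^8 mod 71.
  26^1 mod 71 = 26
  26^2 mod 71 = (26 * 26) mod 71 = 37
  26^3 mod 71 = (37 * 26) mod 71 = 39
  26^4 mod 71 = (39 * 26) mod 71 = 20
  26^5 mod 71 = (20 * 26) mod 71 = 23
  26^6 mod 71 = (23 * 26) mod 71 = 30
  26^7 mod 71 = (30 * 26) mod 71 = 70
  26^8 mod 71 = (70 * 26) mod 71 = 45
Result: shared secret = 45.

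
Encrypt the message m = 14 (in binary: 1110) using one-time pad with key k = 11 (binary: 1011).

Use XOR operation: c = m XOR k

Step 1: Write out the XOR operation bit by bit:
  Message: 1110
  Key:     1011
  XOR:     0101
Step 2: Convert to decimal: 0101 = 5.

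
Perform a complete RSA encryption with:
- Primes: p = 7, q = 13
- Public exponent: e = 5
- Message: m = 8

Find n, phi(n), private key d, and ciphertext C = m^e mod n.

Step 1: n = 7 * 13 = 91.
Step 2: phi(n) = (7-1)(13-1) = 6 * 12 = 72.
Step 3: Find d = 5^(-1) mod 72 = 29.
  Verify: 5 * 29 = 145 = 1 (mod 72).
Step 4: C = 8^5 mod 91 = 8.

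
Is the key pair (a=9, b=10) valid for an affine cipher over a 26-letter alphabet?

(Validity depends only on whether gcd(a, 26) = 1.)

Step 1: Compute gcd(9, 26).
Step 2: gcd(9, 26) = 1.
Since gcd = 1, 9 is coprime with 26, so it is a valid key.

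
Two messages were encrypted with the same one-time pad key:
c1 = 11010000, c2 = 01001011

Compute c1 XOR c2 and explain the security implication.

Step 1: c1 XOR c2 = (m1 XOR k) XOR (m2 XOR k).
Step 2: By XOR associativity/commutativity: = m1 XOR m2 XOR k XOR k = m1 XOR m2.
Step 3: 11010000 XOR 01001011 = 10011011 = 155.
Step 4: The key cancels out! An attacker learns m1 XOR m2 = 155, revealing the relationship between plaintexts.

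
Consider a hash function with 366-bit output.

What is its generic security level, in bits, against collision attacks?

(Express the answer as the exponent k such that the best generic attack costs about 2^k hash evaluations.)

Step 1: The hash has a 366-bit output.
Step 2: Collision resistance means it should be infeasible to find any x != y with h(x) = h(y).
By the birthday bound, a generic collision search succeeds after about sqrt(2^366) = 2^(366/2) = 2^183 evaluations.
Step 3: Security level = 183 bits.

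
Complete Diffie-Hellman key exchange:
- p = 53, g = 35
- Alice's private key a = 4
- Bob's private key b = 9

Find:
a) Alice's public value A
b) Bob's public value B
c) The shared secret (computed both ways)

Step 1: A = g^a mod p = 35^4 mod 53 = 36.
Step 2: B = g^b mod p = 35^9 mod 53 = 45.
Step 3: Alice computes s = B^a mod p = 45^4 mod 53 = 15.
Step 4: Bob computes s = A^b mod p = 36^9 mod 53 = 15.
Both sides agree: shared secret = 15.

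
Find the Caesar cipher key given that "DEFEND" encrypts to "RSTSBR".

Step 1: Compare first letters: D (position 3) -> R (position 17).
Step 2: Shift = (17 - 3) mod 26 = 14.
The shift value is 14.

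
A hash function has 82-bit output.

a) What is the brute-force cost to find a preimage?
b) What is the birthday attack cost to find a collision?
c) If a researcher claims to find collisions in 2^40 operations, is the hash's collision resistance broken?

Step 1: Preimage resistance requires brute-force of 2^82 operations.
Step 2: Collision resistance (birthday bound) = 2^(82/2) = 2^41.
Step 3: The claimed attack costs 2^40 operations.
Step 4: Since 2^40 < 2^41, the claimed attack beats the generic birthday bound, so collision resistance is broken.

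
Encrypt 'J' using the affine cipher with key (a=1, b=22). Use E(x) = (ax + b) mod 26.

Step 1: Convert 'J' to number: x = 9.
Step 2: E(9) = (1 * 9 + 22) mod 26 = 31 mod 26 = 5.
Step 3: Convert 5 back to letter: F.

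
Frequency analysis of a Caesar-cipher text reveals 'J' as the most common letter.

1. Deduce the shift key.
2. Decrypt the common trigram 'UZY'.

Step 1: In English, 'E' is the most frequent letter (12.7%).
Step 2: The most frequent ciphertext letter is 'J' (position 9).
Step 3: Shift = (9 - 4) mod 26 = 5.
Step 4: Decrypt 'UZY' by shifting back 5:
  U -> P
  Z -> U
  Y -> T
Step 5: 'UZY' decrypts to 'PUT'.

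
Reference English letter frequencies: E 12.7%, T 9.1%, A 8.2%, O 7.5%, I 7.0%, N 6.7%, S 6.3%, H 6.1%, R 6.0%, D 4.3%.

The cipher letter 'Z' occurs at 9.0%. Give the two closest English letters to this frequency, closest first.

Step 1: Observed frequency of 'Z' is 9.0%.
Step 2: Compute distances to each reference frequency and sort:
  T (9.1%): difference = 0.1% <-- BEST
  A (8.2%): difference = 0.8% <-- RUNNER-UP
  O (7.5%): difference = 1.5%
  I (7.0%): difference = 2.0%
  N (6.7%): difference = 2.3%
Step 3: Most likely is 'T' (9.1%, diff 0.1%); second most likely is 'A' (8.2%, diff 0.8%).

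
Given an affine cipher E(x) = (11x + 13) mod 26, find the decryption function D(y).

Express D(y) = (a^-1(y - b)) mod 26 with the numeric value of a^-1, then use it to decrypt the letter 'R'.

Step 1: Find a^-1, the modular inverse of 11 mod 26.
Step 2: We need 11 * a^-1 = 1 (mod 26).
Step 3: 11 * 19 = 209 = 8 * 26 + 1, so a^-1 = 19.
Step 4: D(y) = 19(y - 13) mod 26.
Step 5: Apply to 'R' (y = 17): D(17) = 19 * (17 - 13) mod 26 = 19 * 4 mod 26 = 24 -> 'Y'.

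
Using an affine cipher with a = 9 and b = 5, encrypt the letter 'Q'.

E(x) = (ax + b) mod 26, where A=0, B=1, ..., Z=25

Step 1: Convert 'Q' to number: x = 16.
Step 2: E(16) = (9 * 16 + 5) mod 26 = 149 mod 26 = 19.
Step 3: Convert 19 back to letter: T.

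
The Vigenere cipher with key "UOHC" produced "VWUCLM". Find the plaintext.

Step 1: Extend key: UOHCUO
Step 2: Decrypt each letter (c - k) mod 26:
  V(21) - U(20) = (21-20) mod 26 = 1 = B
  W(22) - O(14) = (22-14) mod 26 = 8 = I
  U(20) - H(7) = (20-7) mod 26 = 13 = N
  C(2) - C(2) = (2-2) mod 26 = 0 = A
  L(11) - U(20) = (11-20) mod 26 = 17 = R
  M(12) - O(14) = (12-14) mod 26 = 24 = Y
Plaintext: BINARY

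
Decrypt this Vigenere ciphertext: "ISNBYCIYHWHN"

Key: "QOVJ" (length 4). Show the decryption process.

Step 1: Key 'QOVJ' has length 4. Extended key: QOVJQOVJQOVJ
Step 2: Decrypt each position:
  I(8) - Q(16) = 18 = S
  S(18) - O(14) = 4 = E
  N(13) - V(21) = 18 = S
  B(1) - J(9) = 18 = S
  Y(24) - Q(16) = 8 = I
  C(2) - O(14) = 14 = O
  I(8) - V(21) = 13 = N
  Y(24) - J(9) = 15 = P
  H(7) - Q(16) = 17 = R
  W(22) - O(14) = 8 = I
  H(7) - V(21) = 12 = M
  N(13) - J(9) = 4 = E
Plaintext: SESSIONPRIME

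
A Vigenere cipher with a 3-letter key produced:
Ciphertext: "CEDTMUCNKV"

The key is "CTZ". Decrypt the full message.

Step 1: Key 'CTZ' has length 3. Extended key: CTZCTZCTZC
Step 2: Decrypt each position:
  C(2) - C(2) = 0 = A
  E(4) - T(19) = 11 = L
  D(3) - Z(25) = 4 = E
  T(19) - C(2) = 17 = R
  M(12) - T(19) = 19 = T
  U(20) - Z(25) = 21 = V
  C(2) - C(2) = 0 = A
  N(13) - T(19) = 20 = U
  K(10) - Z(25) = 11 = L
  V(21) - C(2) = 19 = T
Plaintext: ALERTVAULT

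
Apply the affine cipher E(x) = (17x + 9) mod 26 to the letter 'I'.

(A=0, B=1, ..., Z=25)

Step 1: Convert 'I' to number: x = 8.
Step 2: E(8) = (17 * 8 + 9) mod 26 = 145 mod 26 = 15.
Step 3: Convert 15 back to letter: P.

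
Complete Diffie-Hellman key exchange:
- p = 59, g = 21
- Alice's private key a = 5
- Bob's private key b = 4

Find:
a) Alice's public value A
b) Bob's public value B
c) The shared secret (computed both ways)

Step 1: A = g^a mod p = 21^5 mod 59 = 3.
Step 2: B = g^b mod p = 21^4 mod 59 = 17.
Step 3: Alice computes s = B^a mod p = 17^5 mod 59 = 22.
Step 4: Bob computes s = A^b mod p = 3^4 mod 59 = 22.
Both sides agree: shared secret = 22.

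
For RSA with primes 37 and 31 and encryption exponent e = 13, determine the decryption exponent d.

Step 1: n = 37 * 31 = 1147.
Step 2: phi(n) = 36 * 30 = 1080.
Step 3: Find d such that 13 * d = 1 (mod 1080).
Step 4: d = 13^(-1) mod 1080 = 997.
Verification: 13 * 997 = 12961 = 12 * 1080 + 1.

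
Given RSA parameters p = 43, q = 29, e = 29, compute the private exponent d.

Step 1: n = 43 * 29 = 1247.
Step 2: phi(n) = 42 * 28 = 1176.
Step 3: Find d such that 29 * d = 1 (mod 1176).
Step 4: d = 29^(-1) mod 1176 = 365.
Verification: 29 * 365 = 10585 = 9 * 1176 + 1.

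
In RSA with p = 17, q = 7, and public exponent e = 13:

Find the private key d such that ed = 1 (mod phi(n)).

Step 1: n = 17 * 7 = 119.
Step 2: phi(n) = 16 * 6 = 96.
Step 3: Find d such that 13 * d = 1 (mod 96).
Step 4: d = 13^(-1) mod 96 = 37.
Verification: 13 * 37 = 481 = 5 * 96 + 1.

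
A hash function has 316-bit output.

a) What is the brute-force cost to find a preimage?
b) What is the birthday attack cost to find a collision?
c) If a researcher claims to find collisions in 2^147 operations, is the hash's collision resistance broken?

Step 1: Preimage resistance requires brute-force of 2^316 operations.
Step 2: Collision resistance (birthday bound) = 2^(316/2) = 2^158.
Step 3: The claimed attack costs 2^147 operations.
Step 4: Since 2^147 < 2^158, the claimed attack beats the generic birthday bound, so collision resistance is broken.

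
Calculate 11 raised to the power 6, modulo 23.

Step 1: Compute 11^6 mod 23 step by step, reducing modulo 23 at each step.
  11^1 mod 23 = 11
  11^2 mod 23 = (11 * 11) mod 23 = 6
  11^3 mod 23 = (6 * 11) mod 23 = 20
  11^4 mod 23 = (20 * 11) mod 23 = 13
  11^5 mod 23 = (13 * 11) mod 23 = 5
  11^6 mod 23 = (5 * 11) mod 23 = 9
Step 2: Result = 9.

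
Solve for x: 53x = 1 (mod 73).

Step 1: We need x such that 53 * x = 1 (mod 73).
Step 2: Using the extended Euclidean algorithm or trial:
  53 * 62 = 3286 = 45 * 73 + 1.
Step 3: Since 3286 mod 73 = 1, the inverse is x = 62.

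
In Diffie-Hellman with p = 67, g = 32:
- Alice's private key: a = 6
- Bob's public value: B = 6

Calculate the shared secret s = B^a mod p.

Step 1: s = B^a mod p = 6^6 mod 67.
  6^1 mod 67 = 6
  6^2 mod 67 = (6 * 6) mod 67 = 36
  6^3 mod 67 = (36 * 6) mod 67 = 15
  6^4 mod 67 = (15 * 6) mod 67 = 23
  6^5 mod 67 = (23 * 6) mod 67 = 4
  6^6 mod 67 = (4 * 6) mod 67 = 24
Result: shared secret = 24.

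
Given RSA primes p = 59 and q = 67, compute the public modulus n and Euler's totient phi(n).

Step 1: n = p * q = 59 * 67 = 3953.
Step 2: phi(n) = (p-1)(q-1) = 58 * 66 = 3828.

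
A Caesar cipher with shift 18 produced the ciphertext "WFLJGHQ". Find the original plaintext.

Step 1: Reverse the shift by subtracting 18 from each letter position.
  W (position 22) -> position (22-18) mod 26 = 4 -> E
  F (position 5) -> position (5-18) mod 26 = 13 -> N
  L (position 11) -> position (11-18) mod 26 = 19 -> T
  J (position 9) -> position (9-18) mod 26 = 17 -> R
  G (position 6) -> position (6-18) mod 26 = 14 -> O
  H (position 7) -> position (7-18) mod 26 = 15 -> P
  Q (position 16) -> position (16-18) mod 26 = 24 -> Y
Decrypted message: ENTROPY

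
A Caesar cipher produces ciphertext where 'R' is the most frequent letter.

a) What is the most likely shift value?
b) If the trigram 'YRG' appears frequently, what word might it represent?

Step 1: In English, 'E' is the most frequent letter (12.7%).
Step 2: The most frequent ciphertext letter is 'R' (position 17).
Step 3: Shift = (17 - 4) mod 26 = 13.
Step 4: Decrypt 'YRG' by shifting back 13:
  Y -> L
  R -> E
  G -> T
Step 5: 'YRG' decrypts to 'LET'.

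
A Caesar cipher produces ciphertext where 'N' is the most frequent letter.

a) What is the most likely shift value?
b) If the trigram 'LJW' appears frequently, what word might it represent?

Step 1: In English, 'E' is the most frequent letter (12.7%).
Step 2: The most frequent ciphertext letter is 'N' (position 13).
Step 3: Shift = (13 - 4) mod 26 = 9.
Step 4: Decrypt 'LJW' by shifting back 9:
  L -> C
  J -> A
  W -> N
Step 5: 'LJW' decrypts to 'CAN'.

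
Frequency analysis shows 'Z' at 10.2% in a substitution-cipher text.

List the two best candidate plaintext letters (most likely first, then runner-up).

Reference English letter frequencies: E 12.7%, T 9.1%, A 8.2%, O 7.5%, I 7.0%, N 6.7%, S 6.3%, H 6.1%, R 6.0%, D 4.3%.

Step 1: Observed frequency of 'Z' is 10.2%.
Step 2: Compute distances to each reference frequency and sort:
  T (9.1%): difference = 1.1% <-- BEST
  A (8.2%): difference = 2.0% <-- RUNNER-UP
  E (12.7%): difference = 2.5%
  O (7.5%): difference = 2.7%
  I (7.0%): difference = 3.2%
Step 3: Most likely is 'T' (9.1%, diff 1.1%); second most likely is 'A' (8.2%, diff 2.0%).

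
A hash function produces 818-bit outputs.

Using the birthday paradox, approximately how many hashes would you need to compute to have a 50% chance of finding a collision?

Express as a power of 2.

Step 1: The birthday paradox gives collision probability ~50% after sqrt(2^n) = 2^(n/2) hashes.
Step 2: For 818-bit output: 2^(818/2) = 2^409.
Step 3: Approximately 2^409 hash computations needed.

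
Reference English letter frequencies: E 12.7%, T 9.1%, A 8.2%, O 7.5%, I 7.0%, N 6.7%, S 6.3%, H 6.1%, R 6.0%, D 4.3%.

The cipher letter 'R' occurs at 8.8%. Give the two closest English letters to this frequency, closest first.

Step 1: Observed frequency of 'R' is 8.8%.
Step 2: Compute distances to each reference frequency and sort:
  T (9.1%): difference = 0.3% <-- BEST
  A (8.2%): difference = 0.6% <-- RUNNER-UP
  O (7.5%): difference = 1.3%
  I (7.0%): difference = 1.8%
  N (6.7%): difference = 2.1%
Step 3: Most likely is 'T' (9.1%, diff 0.3%); second most likely is 'A' (8.2%, diff 0.6%).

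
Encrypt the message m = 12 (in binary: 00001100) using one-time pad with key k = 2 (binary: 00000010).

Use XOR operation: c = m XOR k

Step 1: Write out the XOR operation bit by bit:
  Message: 00001100
  Key:     00000010
  XOR:     00001110
Step 2: Convert to decimal: 00001110 = 14.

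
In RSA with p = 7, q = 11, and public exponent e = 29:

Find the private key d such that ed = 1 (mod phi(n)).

Step 1: n = 7 * 11 = 77.
Step 2: phi(n) = 6 * 10 = 60.
Step 3: Find d such that 29 * d = 1 (mod 60).
Step 4: d = 29^(-1) mod 60 = 29.
Verification: 29 * 29 = 841 = 14 * 60 + 1.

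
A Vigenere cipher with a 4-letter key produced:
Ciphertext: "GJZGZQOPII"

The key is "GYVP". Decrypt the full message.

Step 1: Key 'GYVP' has length 4. Extended key: GYVPGYVPGY
Step 2: Decrypt each position:
  G(6) - G(6) = 0 = A
  J(9) - Y(24) = 11 = L
  Z(25) - V(21) = 4 = E
  G(6) - P(15) = 17 = R
  Z(25) - G(6) = 19 = T
  Q(16) - Y(24) = 18 = S
  O(14) - V(21) = 19 = T
  P(15) - P(15) = 0 = A
  I(8) - G(6) = 2 = C
  I(8) - Y(24) = 10 = K
Plaintext: ALERTSTACK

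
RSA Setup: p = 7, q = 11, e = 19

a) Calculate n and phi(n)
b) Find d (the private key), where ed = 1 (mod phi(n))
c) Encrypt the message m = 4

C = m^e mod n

Step 1: n = 7 * 11 = 77.
Step 2: phi(n) = (7-1)(11-1) = 6 * 10 = 60.
Step 3: Find d = 19^(-1) mod 60 = 19.
  Verify: 19 * 19 = 361 = 1 (mod 60).
Step 4: C = 4^19 mod 77 = 25.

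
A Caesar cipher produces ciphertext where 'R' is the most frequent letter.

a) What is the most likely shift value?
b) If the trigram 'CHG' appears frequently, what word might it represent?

Step 1: In English, 'E' is the most frequent letter (12.7%).
Step 2: The most frequent ciphertext letter is 'R' (position 17).
Step 3: Shift = (17 - 4) mod 26 = 13.
Step 4: Decrypt 'CHG' by shifting back 13:
  C -> P
  H -> U
  G -> T
Step 5: 'CHG' decrypts to 'PUT'.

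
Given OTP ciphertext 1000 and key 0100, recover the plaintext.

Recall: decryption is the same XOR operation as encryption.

Step 1: XOR ciphertext with key:
  Ciphertext: 1000
  Key:        0100
  XOR:        1100
Step 2: Plaintext = 1100 = 12 in decimal.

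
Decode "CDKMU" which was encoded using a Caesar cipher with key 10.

Step 1: Reverse the shift by subtracting 10 from each letter position.
  C (position 2) -> position (2-10) mod 26 = 18 -> S
  D (position 3) -> position (3-10) mod 26 = 19 -> T
  K (position 10) -> position (10-10) mod 26 = 0 -> A
  M (position 12) -> position (12-10) mod 26 = 2 -> C
  U (position 20) -> position (20-10) mod 26 = 10 -> K
Decrypted message: STACK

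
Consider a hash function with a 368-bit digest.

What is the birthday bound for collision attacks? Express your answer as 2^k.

Step 1: The birthday paradox gives collision probability ~50% after sqrt(2^n) = 2^(n/2) hashes.
Step 2: For 368-bit output: 2^(368/2) = 2^184.
Step 3: Approximately 2^184 hash computations needed.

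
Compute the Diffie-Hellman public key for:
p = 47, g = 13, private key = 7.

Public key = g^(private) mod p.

Step 1: A = g^a mod p = 13^7 mod 47.
  13^1 mod 47 = 13
  13^2 mod 47 = (13 * 13) mod 47 = 28
  13^3 mod 47 = (28 * 13) mod 47 = 35
  13^4 mod 47 = (35 * 13) mod 47 = 32
  13^5 mod 47 = (32 * 13) mod 47 = 40
  13^6 mod 47 = (40 * 13) mod 47 = 3
  13^7 mod 47 = (3 * 13) mod 47 = 39
Result: A = 39.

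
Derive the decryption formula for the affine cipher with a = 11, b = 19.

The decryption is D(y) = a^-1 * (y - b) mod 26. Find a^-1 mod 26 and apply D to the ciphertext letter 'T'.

Step 1: Find a^-1, the modular inverse of 11 mod 26.
Step 2: We need 11 * a^-1 = 1 (mod 26).
Step 3: 11 * 19 = 209 = 8 * 26 + 1, so a^-1 = 19.
Step 4: D(y) = 19(y - 19) mod 26.
Step 5: Apply to 'T' (y = 19): D(19) = 19 * (19 - 19) mod 26 = 19 * 0 mod 26 = 0 -> 'A'.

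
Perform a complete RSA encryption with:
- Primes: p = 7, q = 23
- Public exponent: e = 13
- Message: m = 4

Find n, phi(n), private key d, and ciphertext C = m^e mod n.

Step 1: n = 7 * 23 = 161.
Step 2: phi(n) = (7-1)(23-1) = 6 * 22 = 132.
Step 3: Find d = 13^(-1) mod 132 = 61.
  Verify: 13 * 61 = 793 = 1 (mod 132).
Step 4: C = 4^13 mod 161 = 39.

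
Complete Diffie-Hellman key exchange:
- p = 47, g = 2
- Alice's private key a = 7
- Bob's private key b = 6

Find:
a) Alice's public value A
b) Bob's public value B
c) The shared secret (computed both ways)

Step 1: A = g^a mod p = 2^7 mod 47 = 34.
Step 2: B = g^b mod p = 2^6 mod 47 = 17.
Step 3: Alice computes s = B^a mod p = 17^7 mod 47 = 3.
Step 4: Bob computes s = A^b mod p = 34^6 mod 47 = 3.
Both sides agree: shared secret = 3.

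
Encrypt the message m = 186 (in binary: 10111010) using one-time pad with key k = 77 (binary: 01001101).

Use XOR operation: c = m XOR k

Step 1: Write out the XOR operation bit by bit:
  Message: 10111010
  Key:     01001101
  XOR:     11110111
Step 2: Convert to decimal: 11110111 = 247.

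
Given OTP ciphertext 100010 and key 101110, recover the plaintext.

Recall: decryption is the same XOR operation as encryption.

Step 1: XOR ciphertext with key:
  Ciphertext: 100010
  Key:        101110
  XOR:        001100
Step 2: Plaintext = 001100 = 12 in decimal.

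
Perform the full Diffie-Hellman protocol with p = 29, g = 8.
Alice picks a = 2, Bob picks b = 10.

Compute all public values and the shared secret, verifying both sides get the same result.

Step 1: A = g^a mod p = 8^2 mod 29 = 6.
Step 2: B = g^b mod p = 8^10 mod 29 = 4.
Step 3: Alice computes s = B^a mod p = 4^2 mod 29 = 16.
Step 4: Bob computes s = A^b mod p = 6^10 mod 29 = 16.
Both sides agree: shared secret = 16.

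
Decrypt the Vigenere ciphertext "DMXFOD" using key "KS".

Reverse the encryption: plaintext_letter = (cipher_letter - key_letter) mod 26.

Step 1: Extend key: KSKSKS
Step 2: Decrypt each letter (c - k) mod 26:
  D(3) - K(10) = (3-10) mod 26 = 19 = T
  M(12) - S(18) = (12-18) mod 26 = 20 = U
  X(23) - K(10) = (23-10) mod 26 = 13 = N
  F(5) - S(18) = (5-18) mod 26 = 13 = N
  O(14) - K(10) = (14-10) mod 26 = 4 = E
  D(3) - S(18) = (3-18) mod 26 = 11 = L
Plaintext: TUNNEL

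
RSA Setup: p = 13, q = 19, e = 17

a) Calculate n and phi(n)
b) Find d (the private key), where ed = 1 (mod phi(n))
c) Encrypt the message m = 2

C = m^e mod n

Step 1: n = 13 * 19 = 247.
Step 2: phi(n) = (13-1)(19-1) = 12 * 18 = 216.
Step 3: Find d = 17^(-1) mod 216 = 89.
  Verify: 17 * 89 = 1513 = 1 (mod 216).
Step 4: C = 2^17 mod 247 = 162.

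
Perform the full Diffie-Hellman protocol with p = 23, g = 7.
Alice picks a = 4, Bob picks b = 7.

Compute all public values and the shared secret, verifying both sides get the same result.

Step 1: A = g^a mod p = 7^4 mod 23 = 9.
Step 2: B = g^b mod p = 7^7 mod 23 = 5.
Step 3: Alice computes s = B^a mod p = 5^4 mod 23 = 4.
Step 4: Bob computes s = A^b mod p = 9^7 mod 23 = 4.
Both sides agree: shared secret = 4.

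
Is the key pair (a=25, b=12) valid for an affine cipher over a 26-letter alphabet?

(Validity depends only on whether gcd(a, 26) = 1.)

Step 1: Compute gcd(25, 26).
Step 2: gcd(25, 26) = 1.
Since gcd = 1, 25 is coprime with 26, so it is a valid key.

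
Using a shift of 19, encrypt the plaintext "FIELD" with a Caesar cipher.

Step 1: For each letter, shift forward by 19 positions (mod 26).
  F (position 5) -> position (5+19) mod 26 = 24 -> Y
  I (position 8) -> position (8+19) mod 26 = 1 -> B
  E (position 4) -> position (4+19) mod 26 = 23 -> X
  L (position 11) -> position (11+19) mod 26 = 4 -> E
  D (position 3) -> position (3+19) mod 26 = 22 -> W
Result: YBXEW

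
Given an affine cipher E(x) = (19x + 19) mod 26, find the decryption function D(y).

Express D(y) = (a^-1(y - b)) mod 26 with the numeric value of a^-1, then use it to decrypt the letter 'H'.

Step 1: Find a^-1, the modular inverse of 19 mod 26.
Step 2: We need 19 * a^-1 = 1 (mod 26).
Step 3: 19 * 11 = 209 = 8 * 26 + 1, so a^-1 = 11.
Step 4: D(y) = 11(y - 19) mod 26.
Step 5: Apply to 'H' (y = 7): D(7) = 11 * (7 - 19) mod 26 = 11 * -12 mod 26 = 24 -> 'Y'.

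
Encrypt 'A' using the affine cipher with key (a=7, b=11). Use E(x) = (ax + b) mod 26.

Step 1: Convert 'A' to number: x = 0.
Step 2: E(0) = (7 * 0 + 11) mod 26 = 11 mod 26 = 11.
Step 3: Convert 11 back to letter: L.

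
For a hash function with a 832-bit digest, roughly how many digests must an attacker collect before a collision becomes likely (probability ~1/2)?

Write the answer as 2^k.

Step 1: The birthday paradox gives collision probability ~50% after sqrt(2^n) = 2^(n/2) hashes.
Step 2: For 832-bit output: 2^(832/2) = 2^416.
Step 3: Approximately 2^416 hash computations needed.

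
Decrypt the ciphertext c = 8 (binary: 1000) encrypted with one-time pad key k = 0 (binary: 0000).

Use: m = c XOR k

Step 1: XOR ciphertext with key:
  Ciphertext: 1000
  Key:        0000
  XOR:        1000
Step 2: Plaintext = 1000 = 8 in decimal.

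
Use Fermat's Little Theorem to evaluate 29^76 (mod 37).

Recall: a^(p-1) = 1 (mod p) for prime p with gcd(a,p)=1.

Step 1: Since 37 is prime, by Fermat's Little Theorem: 29^36 = 1 (mod 37).
Step 2: Reduce exponent: 76 mod 36 = 4.
Step 3: So 29^76 = 29^4 (mod 37).
Step 4: 29^4 mod 37 = 26.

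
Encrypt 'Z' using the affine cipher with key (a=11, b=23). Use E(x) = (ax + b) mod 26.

Step 1: Convert 'Z' to number: x = 25.
Step 2: E(25) = (11 * 25 + 23) mod 26 = 298 mod 26 = 12.
Step 3: Convert 12 back to letter: M.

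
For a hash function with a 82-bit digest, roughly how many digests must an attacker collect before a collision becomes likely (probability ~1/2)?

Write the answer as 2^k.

Step 1: The birthday paradox gives collision probability ~50% after sqrt(2^n) = 2^(n/2) hashes.
Step 2: For 82-bit output: 2^(82/2) = 2^41.
Step 3: Approximately 2^41 hash computations needed.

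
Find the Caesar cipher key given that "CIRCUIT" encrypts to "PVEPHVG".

Step 1: Compare first letters: C (position 2) -> P (position 15).
Step 2: Shift = (15 - 2) mod 26 = 13.
The shift value is 13.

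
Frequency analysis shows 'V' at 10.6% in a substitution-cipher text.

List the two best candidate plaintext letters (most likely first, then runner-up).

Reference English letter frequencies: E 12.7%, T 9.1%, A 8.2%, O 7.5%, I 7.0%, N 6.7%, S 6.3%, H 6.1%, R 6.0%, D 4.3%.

Step 1: Observed frequency of 'V' is 10.6%.
Step 2: Compute distances to each reference frequency and sort:
  T (9.1%): difference = 1.5% <-- BEST
  E (12.7%): difference = 2.1% <-- RUNNER-UP
  A (8.2%): difference = 2.4%
  O (7.5%): difference = 3.1%
  I (7.0%): difference = 3.6%
Step 3: Most likely is 'T' (9.1%, diff 1.5%); second most likely is 'E' (12.7%, diff 2.1%).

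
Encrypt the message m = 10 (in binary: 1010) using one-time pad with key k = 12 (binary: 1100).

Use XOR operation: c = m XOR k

Step 1: Write out the XOR operation bit by bit:
  Message: 1010
  Key:     1100
  XOR:     0110
Step 2: Convert to decimal: 0110 = 6.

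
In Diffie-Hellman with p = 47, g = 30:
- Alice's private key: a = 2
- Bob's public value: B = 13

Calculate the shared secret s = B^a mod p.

Step 1: s = B^a mod p = 13^2 mod 47.
  13^1 mod 47 = 13
  13^2 mod 47 = (13 * 13) mod 47 = 28
Result: shared secret = 28.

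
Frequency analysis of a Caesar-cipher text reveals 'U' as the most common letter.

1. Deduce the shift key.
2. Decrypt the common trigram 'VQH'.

Step 1: In English, 'E' is the most frequent letter (12.7%).
Step 2: The most frequent ciphertext letter is 'U' (position 20).
Step 3: Shift = (20 - 4) mod 26 = 16.
Step 4: Decrypt 'VQH' by shifting back 16:
  V -> F
  Q -> A
  H -> R
Step 5: 'VQH' decrypts to 'FAR'.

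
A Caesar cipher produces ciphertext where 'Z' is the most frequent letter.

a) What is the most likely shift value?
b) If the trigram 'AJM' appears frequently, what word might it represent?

Step 1: In English, 'E' is the most frequent letter (12.7%).
Step 2: The most frequent ciphertext letter is 'Z' (position 25).
Step 3: Shift = (25 - 4) mod 26 = 21.
Step 4: Decrypt 'AJM' by shifting back 21:
  A -> F
  J -> O
  M -> R
Step 5: 'AJM' decrypts to 'FOR'.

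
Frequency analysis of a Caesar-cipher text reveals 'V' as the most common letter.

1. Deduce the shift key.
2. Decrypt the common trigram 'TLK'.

Step 1: In English, 'E' is the most frequent letter (12.7%).
Step 2: The most frequent ciphertext letter is 'V' (position 21).
Step 3: Shift = (21 - 4) mod 26 = 17.
Step 4: Decrypt 'TLK' by shifting back 17:
  T -> C
  L -> U
  K -> T
Step 5: 'TLK' decrypts to 'CUT'.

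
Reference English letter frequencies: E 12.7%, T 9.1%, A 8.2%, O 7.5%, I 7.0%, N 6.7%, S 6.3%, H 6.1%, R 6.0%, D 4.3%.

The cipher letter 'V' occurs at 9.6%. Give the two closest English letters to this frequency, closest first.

Step 1: Observed frequency of 'V' is 9.6%.
Step 2: Compute distances to each reference frequency and sort:
  T (9.1%): difference = 0.5% <-- BEST
  A (8.2%): difference = 1.4% <-- RUNNER-UP
  O (7.5%): difference = 2.1%
  I (7.0%): difference = 2.6%
  N (6.7%): difference = 2.9%
Step 3: Most likely is 'T' (9.1%, diff 0.5%); second most likely is 'A' (8.2%, diff 1.4%).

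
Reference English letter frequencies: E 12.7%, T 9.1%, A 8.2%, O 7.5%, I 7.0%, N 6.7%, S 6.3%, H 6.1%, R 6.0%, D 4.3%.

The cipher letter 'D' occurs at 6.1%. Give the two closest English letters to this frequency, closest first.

Step 1: Observed frequency of 'D' is 6.1%.
Step 2: Compute distances to each reference frequency and sort:
  H (6.1%): difference = 0.0% <-- BEST
  R (6.0%): difference = 0.1% <-- RUNNER-UP
  S (6.3%): difference = 0.2%
  N (6.7%): difference = 0.6%
  I (7.0%): difference = 0.9%
Step 3: Most likely is 'H' (6.1%, diff 0.0%); second most likely is 'R' (6.0%, diff 0.1%).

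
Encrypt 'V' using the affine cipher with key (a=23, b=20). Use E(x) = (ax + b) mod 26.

Step 1: Convert 'V' to number: x = 21.
Step 2: E(21) = (23 * 21 + 20) mod 26 = 503 mod 26 = 9.
Step 3: Convert 9 back to letter: J.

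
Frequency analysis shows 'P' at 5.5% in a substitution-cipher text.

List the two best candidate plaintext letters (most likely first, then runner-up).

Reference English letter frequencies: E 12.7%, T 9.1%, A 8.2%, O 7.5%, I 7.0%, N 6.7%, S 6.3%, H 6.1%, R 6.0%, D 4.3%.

Step 1: Observed frequency of 'P' is 5.5%.
Step 2: Compute distances to each reference frequency and sort:
  R (6.0%): difference = 0.5% <-- BEST
  H (6.1%): difference = 0.6% <-- RUNNER-UP
  S (6.3%): difference = 0.8%
  N (6.7%): difference = 1.2%
  D (4.3%): difference = 1.2%
Step 3: Most likely is 'R' (6.0%, diff 0.5%); second most likely is 'H' (6.1%, diff 0.6%).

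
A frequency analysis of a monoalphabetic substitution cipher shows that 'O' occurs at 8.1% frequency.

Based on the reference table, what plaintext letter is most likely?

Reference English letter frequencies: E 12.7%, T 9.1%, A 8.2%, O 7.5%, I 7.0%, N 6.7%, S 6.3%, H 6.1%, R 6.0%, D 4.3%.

Step 1: The observed frequency is 8.1%.
Step 2: Compare with English frequencies:
  E: 12.7% (difference: 4.6%)
  T: 9.1% (difference: 1.0%)
  A: 8.2% (difference: 0.1%) <-- closest
  O: 7.5% (difference: 0.6%)
  I: 7.0% (difference: 1.1%)
  N: 6.7% (difference: 1.4%)
  S: 6.3% (difference: 1.8%)
  H: 6.1% (difference: 2.0%)
  R: 6.0% (difference: 2.1%)
  D: 4.3% (difference: 3.8%)
Step 3: 'O' most likely represents 'A' (frequency 8.2%).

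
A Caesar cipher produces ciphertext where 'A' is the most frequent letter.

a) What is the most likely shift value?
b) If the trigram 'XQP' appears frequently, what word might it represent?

Step 1: In English, 'E' is the most frequent letter (12.7%).
Step 2: The most frequent ciphertext letter is 'A' (position 0).
Step 3: Shift = (0 - 4) mod 26 = 22.
Step 4: Decrypt 'XQP' by shifting back 22:
  X -> B
  Q -> U
  P -> T
Step 5: 'XQP' decrypts to 'BUT'.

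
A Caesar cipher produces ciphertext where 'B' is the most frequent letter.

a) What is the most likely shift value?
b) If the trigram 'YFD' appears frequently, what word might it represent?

Step 1: In English, 'E' is the most frequent letter (12.7%).
Step 2: The most frequent ciphertext letter is 'B' (position 1).
Step 3: Shift = (1 - 4) mod 26 = 23.
Step 4: Decrypt 'YFD' by shifting back 23:
  Y -> B
  F -> I
  D -> G
Step 5: 'YFD' decrypts to 'BIG'.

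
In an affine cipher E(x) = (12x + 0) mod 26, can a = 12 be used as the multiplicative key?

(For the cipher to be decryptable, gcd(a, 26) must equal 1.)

Step 1: Compute gcd(12, 26).
Step 2: gcd(12, 26) = 2.
Since gcd = 2 != 1, 12 shares a common factor with 26, so it cannot be used.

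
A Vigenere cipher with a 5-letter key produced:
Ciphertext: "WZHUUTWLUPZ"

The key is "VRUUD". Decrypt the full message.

Step 1: Key 'VRUUD' has length 5. Extended key: VRUUDVRUUDV
Step 2: Decrypt each position:
  W(22) - V(21) = 1 = B
  Z(25) - R(17) = 8 = I
  H(7) - U(20) = 13 = N
  U(20) - U(20) = 0 = A
  U(20) - D(3) = 17 = R
  T(19) - V(21) = 24 = Y
  W(22) - R(17) = 5 = F
  L(11) - U(20) = 17 = R
  U(20) - U(20) = 0 = A
  P(15) - D(3) = 12 = M
  Z(25) - V(21) = 4 = E
Plaintext: BINARYFRAME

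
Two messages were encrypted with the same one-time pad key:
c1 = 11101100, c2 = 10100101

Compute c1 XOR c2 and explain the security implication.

Step 1: c1 XOR c2 = (m1 XOR k) XOR (m2 XOR k).
Step 2: By XOR associativity/commutativity: = m1 XOR m2 XOR k XOR k = m1 XOR m2.
Step 3: 11101100 XOR 10100101 = 01001001 = 73.
Step 4: The key cancels out! An attacker learns m1 XOR m2 = 73, revealing the relationship between plaintexts.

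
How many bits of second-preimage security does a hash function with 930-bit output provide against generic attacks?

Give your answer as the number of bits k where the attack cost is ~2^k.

Step 1: The hash has a 930-bit output.
Step 2: Second-preimage resistance means: given a specific input x, it should be infeasible to find a different y with h(y) = h(x).
With a 930-bit output, a generic search for a second preimage costs about 2^930 evaluations (each trial matches the fixed target with probability 2^-930).
Step 3: Security level = 930 bits.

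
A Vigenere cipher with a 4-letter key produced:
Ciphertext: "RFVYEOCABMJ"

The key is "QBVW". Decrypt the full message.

Step 1: Key 'QBVW' has length 4. Extended key: QBVWQBVWQBV
Step 2: Decrypt each position:
  R(17) - Q(16) = 1 = B
  F(5) - B(1) = 4 = E
  V(21) - V(21) = 0 = A
  Y(24) - W(22) = 2 = C
  E(4) - Q(16) = 14 = O
  O(14) - B(1) = 13 = N
  C(2) - V(21) = 7 = H
  A(0) - W(22) = 4 = E
  B(1) - Q(16) = 11 = L
  M(12) - B(1) = 11 = L
  J(9) - V(21) = 14 = O
Plaintext: BEACONHELLO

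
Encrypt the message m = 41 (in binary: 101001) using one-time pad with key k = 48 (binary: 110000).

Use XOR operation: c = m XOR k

Step 1: Write out the XOR operation bit by bit:
  Message: 101001
  Key:     110000
  XOR:     011001
Step 2: Convert to decimal: 011001 = 25.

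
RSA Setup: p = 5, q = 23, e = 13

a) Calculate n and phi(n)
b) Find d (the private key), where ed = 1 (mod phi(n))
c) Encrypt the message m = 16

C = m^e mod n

Step 1: n = 5 * 23 = 115.
Step 2: phi(n) = (5-1)(23-1) = 4 * 22 = 88.
Step 3: Find d = 13^(-1) mod 88 = 61.
  Verify: 13 * 61 = 793 = 1 (mod 88).
Step 4: C = 16^13 mod 115 = 26.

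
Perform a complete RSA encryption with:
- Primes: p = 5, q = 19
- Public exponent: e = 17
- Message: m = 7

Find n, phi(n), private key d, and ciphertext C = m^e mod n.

Step 1: n = 5 * 19 = 95.
Step 2: phi(n) = (5-1)(19-1) = 4 * 18 = 72.
Step 3: Find d = 17^(-1) mod 72 = 17.
  Verify: 17 * 17 = 289 = 1 (mod 72).
Step 4: C = 7^17 mod 95 = 87.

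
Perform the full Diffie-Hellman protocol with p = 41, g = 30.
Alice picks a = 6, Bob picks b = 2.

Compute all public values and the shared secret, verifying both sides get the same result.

Step 1: A = g^a mod p = 30^6 mod 41 = 33.
Step 2: B = g^b mod p = 30^2 mod 41 = 39.
Step 3: Alice computes s = B^a mod p = 39^6 mod 41 = 23.
Step 4: Bob computes s = A^b mod p = 33^2 mod 41 = 23.
Both sides agree: shared secret = 23.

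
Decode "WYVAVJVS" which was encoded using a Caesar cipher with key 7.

Step 1: Reverse the shift by subtracting 7 from each letter position.
  W (position 22) -> position (22-7) mod 26 = 15 -> P
  Y (position 24) -> position (24-7) mod 26 = 17 -> R
  V (position 21) -> position (21-7) mod 26 = 14 -> O
  A (position 0) -> position (0-7) mod 26 = 19 -> T
  V (position 21) -> position (21-7) mod 26 = 14 -> O
  J (position 9) -> position (9-7) mod 26 = 2 -> C
  V (position 21) -> position (21-7) mod 26 = 14 -> O
  S (position 18) -> position (18-7) mod 26 = 11 -> L
Decrypted message: PROTOCOL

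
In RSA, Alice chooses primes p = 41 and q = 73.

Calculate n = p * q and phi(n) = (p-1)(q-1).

Step 1: n = p * q = 41 * 73 = 2993.
Step 2: phi(n) = (p-1)(q-1) = 40 * 72 = 2880.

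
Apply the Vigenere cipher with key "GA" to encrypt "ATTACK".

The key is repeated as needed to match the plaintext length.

Step 1: Repeat key to match plaintext length:
  Plaintext: ATTACK
  Key:       GAGAGA
Step 2: Encrypt each letter:
  A(0) + G(6) = (0+6) mod 26 = 6 = G
  T(19) + A(0) = (19+0) mod 26 = 19 = T
  T(19) + G(6) = (19+6) mod 26 = 25 = Z
  A(0) + A(0) = (0+0) mod 26 = 0 = A
  C(2) + G(6) = (2+6) mod 26 = 8 = I
  K(10) + A(0) = (10+0) mod 26 = 10 = K
Ciphertext: GTZAIK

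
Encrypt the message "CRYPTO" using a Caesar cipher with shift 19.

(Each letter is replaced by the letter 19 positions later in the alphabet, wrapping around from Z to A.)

Step 1: For each letter, shift forward by 19 positions (mod 26).
  C (position 2) -> position (2+19) mod 26 = 21 -> V
  R (position 17) -> position (17+19) mod 26 = 10 -> K
  Y (position 24) -> position (24+19) mod 26 = 17 -> R
  P (position 15) -> position (15+19) mod 26 = 8 -> I
  T (position 19) -> position (19+19) mod 26 = 12 -> M
  O (position 14) -> position (14+19) mod 26 = 7 -> H
Result: VKRIMH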